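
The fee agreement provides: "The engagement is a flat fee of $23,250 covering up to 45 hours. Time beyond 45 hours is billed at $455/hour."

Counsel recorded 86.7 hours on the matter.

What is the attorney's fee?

Flat fee: $23,250.00
Excess hours: 86.7 − 45 = 41.7
Overrun: 41.7 × $455 = $18,973.50
Total: $23,250.00 + $18,973.50 = $42,223.50

$42,223.50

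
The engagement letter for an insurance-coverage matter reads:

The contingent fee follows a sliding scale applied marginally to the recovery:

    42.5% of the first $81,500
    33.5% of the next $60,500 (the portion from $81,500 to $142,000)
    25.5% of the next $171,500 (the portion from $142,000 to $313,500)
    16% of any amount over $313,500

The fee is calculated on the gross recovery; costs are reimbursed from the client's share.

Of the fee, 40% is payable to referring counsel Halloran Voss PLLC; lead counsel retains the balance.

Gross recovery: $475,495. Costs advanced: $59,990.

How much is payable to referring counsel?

$49,822.68

Fee base is the gross recovery, $475,495; costs are reimbursed separately.
First $81,500 at 42.5% = $34,637.50
Next $60,500 at 33.5% = $20,267.50
Next $171,500 at 25.5% = $43,732.50
Remaining $161,995 at 16% = $25,919.20
Fee: $34,637.50 + $20,267.50 + $43,732.50 + $25,919.20 = $124,556.70
Referral share: 40% of $124,556.70 = $49,822.68; lead counsel retains $124,556.70 − $49,822.68 = $74,734.02.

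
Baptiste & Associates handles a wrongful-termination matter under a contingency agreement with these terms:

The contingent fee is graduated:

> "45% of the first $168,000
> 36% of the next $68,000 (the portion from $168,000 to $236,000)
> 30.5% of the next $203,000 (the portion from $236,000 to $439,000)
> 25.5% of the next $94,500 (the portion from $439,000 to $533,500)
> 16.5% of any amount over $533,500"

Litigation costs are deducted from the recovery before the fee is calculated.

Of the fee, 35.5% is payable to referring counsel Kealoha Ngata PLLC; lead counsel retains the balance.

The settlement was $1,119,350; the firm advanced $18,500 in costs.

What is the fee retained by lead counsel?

$180,409.89

Fee base (net of costs): $1,119,350 − $18,500 = $1,100,850
First $168,000 at 45% = $75,600.00
Next $68,000 at 36% = $24,480.00
Next $203,000 at 30.5% = $61,915.00
Next $94,500 at 25.5% = $24,097.50
Remaining $567,350 at 16.5% = $93,612.75
Fee: $75,600.00 + $24,480.00 + $61,915.00 + $24,097.50 + $93,612.75 = $279,705.25
Referral share: 35.5% of $279,705.25 = $99,295.36; lead counsel retains $279,705.25 − $99,295.36 = $180,409.89.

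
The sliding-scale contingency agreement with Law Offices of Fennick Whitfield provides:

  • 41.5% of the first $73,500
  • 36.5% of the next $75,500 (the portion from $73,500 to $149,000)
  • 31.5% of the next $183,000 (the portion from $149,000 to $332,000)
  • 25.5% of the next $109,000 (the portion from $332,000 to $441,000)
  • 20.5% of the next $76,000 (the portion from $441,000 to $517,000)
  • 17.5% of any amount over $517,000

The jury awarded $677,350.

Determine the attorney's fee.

First $73,500 at 41.5% = $30,502.50
Next $75,500 at 36.5% = $27,557.50
Next $183,000 at 31.5% = $57,645.00
Next $109,000 at 25.5% = $27,795.00
Next $76,000 at 20.5% = $15,580.00
Remaining $160,350 at 17.5% = $28,061.25
Fee: $30,502.50 + $27,557.50 + $57,645.00 + $27,795.00 + $15,580.00 + $28,061.25 = $187,141.25

$187,141.25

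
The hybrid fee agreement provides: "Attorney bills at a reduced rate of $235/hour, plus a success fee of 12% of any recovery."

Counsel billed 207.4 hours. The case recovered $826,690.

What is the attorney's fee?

Hourly: 207.4 × $235 = $48,739.00
Success fee: 12% of $826,690 = $99,202.80
Total: $48,739.00 + $99,202.80 = $147,941.80

$147,941.80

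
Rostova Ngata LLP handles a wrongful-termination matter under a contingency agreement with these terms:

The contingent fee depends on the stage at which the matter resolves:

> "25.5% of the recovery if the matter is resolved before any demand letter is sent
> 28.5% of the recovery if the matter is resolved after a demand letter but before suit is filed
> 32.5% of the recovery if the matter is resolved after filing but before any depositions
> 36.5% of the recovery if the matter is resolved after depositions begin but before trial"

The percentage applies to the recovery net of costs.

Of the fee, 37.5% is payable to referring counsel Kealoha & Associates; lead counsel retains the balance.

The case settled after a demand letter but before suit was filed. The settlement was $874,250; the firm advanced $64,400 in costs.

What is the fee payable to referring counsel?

Fee base (net of costs): $874,250 − $64,400 = $809,850
The matter settled after a demand letter but before suit was filed, so the 28.5% rate applies.
$809,850 × 28.5% = $230,807.25
Referral share: 37.5% of $230,807.25 = $86,552.72; lead counsel retains $230,807.25 − $86,552.72 = $144,254.53.

$86,552.72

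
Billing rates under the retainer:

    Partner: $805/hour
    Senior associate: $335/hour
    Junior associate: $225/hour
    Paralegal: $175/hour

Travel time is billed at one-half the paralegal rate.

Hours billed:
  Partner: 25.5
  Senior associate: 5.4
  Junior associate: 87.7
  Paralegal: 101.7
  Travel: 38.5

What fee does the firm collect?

$63,235.25

Partner: 25.5 × $805 = $20,527.50
Senior associate: 5.4 × $335 = $1,809.00
Junior associate: 87.7 × $225 = $19,732.50
Paralegal: 101.7 × $175 = $17,797.50
Subtotal: $20,527.50 + $1,809.00 + $19,732.50 + $17,797.50 = $59,866.50
Travel: 38.5 × ($175 ÷ 2) = 38.5 × $87.50 = $3,368.75
Total: $59,866.50 + $3,368.75 = $63,235.25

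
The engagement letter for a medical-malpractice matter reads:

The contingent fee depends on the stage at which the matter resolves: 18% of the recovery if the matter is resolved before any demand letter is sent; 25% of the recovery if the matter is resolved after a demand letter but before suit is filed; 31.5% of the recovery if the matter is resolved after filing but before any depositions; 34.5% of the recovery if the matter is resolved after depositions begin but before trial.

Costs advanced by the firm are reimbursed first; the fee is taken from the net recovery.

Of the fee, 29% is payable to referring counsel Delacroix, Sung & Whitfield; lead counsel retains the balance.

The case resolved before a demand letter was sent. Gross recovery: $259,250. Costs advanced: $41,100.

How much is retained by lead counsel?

Fee base (net of costs): $259,250 − $41,100 = $218,150
The matter resolved before a demand letter was sent, so the 18% rate applies.
$218,150 × 18% = $39,267.00
Referral share: 29% of $39,267.00 = $11,387.43; lead counsel retains $39,267.00 − $11,387.43 = $27,879.57.

$27,879.57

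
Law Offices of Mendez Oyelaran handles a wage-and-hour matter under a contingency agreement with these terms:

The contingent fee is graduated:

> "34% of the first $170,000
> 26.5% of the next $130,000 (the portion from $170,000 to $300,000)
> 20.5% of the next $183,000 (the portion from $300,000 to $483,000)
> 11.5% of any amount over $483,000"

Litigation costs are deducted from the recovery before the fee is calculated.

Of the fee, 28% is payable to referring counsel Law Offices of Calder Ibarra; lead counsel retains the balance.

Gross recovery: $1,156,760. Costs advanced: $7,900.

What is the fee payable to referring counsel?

Fee base (net of costs): $1,156,760 − $7,900 = $1,148,860
First $170,000 at 34% = $57,800.00
Next $130,000 at 26.5% = $34,450.00
Next $183,000 at 20.5% = $37,515.00
Remaining $665,860 at 11.5% = $76,573.90
Fee: $57,800.00 + $34,450.00 + $37,515.00 + $76,573.90 = $206,338.90
Referral share: 28% of $206,338.90 = $57,774.89; lead counsel retains $206,338.90 − $57,774.89 = $148,564.01.

$57,774.89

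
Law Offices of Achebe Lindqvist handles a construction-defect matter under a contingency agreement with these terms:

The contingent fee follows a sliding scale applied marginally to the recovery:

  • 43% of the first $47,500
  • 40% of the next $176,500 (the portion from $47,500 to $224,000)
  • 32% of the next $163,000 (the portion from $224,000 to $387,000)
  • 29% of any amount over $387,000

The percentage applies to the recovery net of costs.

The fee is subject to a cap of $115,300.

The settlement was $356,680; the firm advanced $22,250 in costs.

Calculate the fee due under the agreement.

Fee base (net of costs): $356,680 − $22,250 = $334,430
First $47,500 at 43% = $20,425.00
Next $176,500 at 40% = $70,600.00
Remaining $110,430 at 32% = $35,337.60
Fee: $20,425.00 + $70,600.00 + $35,337.60 = $126,362.60
$126,362.60 exceeds the $115,300 cap, so the fee is capped at $115,300.00.

$115,300.00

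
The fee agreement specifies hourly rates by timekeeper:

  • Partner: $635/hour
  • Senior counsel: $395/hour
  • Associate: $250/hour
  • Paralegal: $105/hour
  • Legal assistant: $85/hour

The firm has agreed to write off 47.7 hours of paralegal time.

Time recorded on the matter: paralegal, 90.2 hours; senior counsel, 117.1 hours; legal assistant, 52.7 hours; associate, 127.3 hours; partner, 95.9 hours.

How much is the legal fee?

$147,918.00

Partner: 95.9 × $635 = $60,896.50
Senior counsel: 117.1 × $395 = $46,254.50
Associate: 127.3 × $250 = $31,825.00
Paralegal: 90.2 × $105 = $9,471.00
Legal assistant: 52.7 × $85 = $4,479.50
Subtotal: $152,926.50
Write-off: 47.7 × $105 = $5,008.50
Total: $152,926.50 − $5,008.50 = $147,918.00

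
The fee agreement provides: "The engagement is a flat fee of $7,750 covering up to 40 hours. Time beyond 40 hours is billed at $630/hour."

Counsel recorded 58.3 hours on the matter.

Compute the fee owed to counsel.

Flat fee: $7,750.00
Excess hours: 58.3 − 40 = 18.3
Overrun: 18.3 × $630 = $11,529.00
Total: $7,750.00 + $11,529.00 = $19,279.00

$19,279.00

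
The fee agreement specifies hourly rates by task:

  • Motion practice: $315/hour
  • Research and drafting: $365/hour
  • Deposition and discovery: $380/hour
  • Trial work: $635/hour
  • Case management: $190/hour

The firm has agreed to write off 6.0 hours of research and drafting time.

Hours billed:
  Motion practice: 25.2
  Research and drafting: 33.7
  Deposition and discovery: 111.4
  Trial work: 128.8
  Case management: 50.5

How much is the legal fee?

Motion practice: 25.2 × $315 = $7,938.00
Research and drafting: 33.7 × $365 = $12,300.50
Deposition and discovery: 111.4 × $380 = $42,332.00
Trial work: 128.8 × $635 = $81,788.00
Case management: 50.5 × $190 = $9,595.00
Subtotal: $153,953.50
Write-off: 6.0 × $365 = $2,190.00
Total: $153,953.50 − $2,190.00 = $151,763.50

$151,763.50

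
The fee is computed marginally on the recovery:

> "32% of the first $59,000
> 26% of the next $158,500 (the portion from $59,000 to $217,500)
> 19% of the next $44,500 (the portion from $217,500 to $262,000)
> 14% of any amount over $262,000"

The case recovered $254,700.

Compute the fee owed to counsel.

First $59,000 at 32% = $18,880.00
Next $158,500 at 26% = $41,210.00
Remaining $37,200 at 19% = $7,068.00
Fee: $18,880.00 + $41,210.00 + $7,068.00 = $67,158.00

$67,158.00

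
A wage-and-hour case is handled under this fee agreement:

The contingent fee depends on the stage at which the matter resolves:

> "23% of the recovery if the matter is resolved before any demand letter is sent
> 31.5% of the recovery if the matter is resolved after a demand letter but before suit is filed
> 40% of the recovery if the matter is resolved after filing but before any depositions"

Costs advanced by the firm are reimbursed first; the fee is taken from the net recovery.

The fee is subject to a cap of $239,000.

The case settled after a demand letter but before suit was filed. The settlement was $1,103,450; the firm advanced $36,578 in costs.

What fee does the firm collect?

Fee base (net of costs): $1,103,450 − $36,578 = $1,066,872
The matter settled after a demand letter but before suit was filed, so the 31.5% rate applies.
$1,066,872 × 31.5% = $336,064.68
$336,064.68 exceeds the $239,000 cap, so the fee is capped at $239,000.00.

$239,000.00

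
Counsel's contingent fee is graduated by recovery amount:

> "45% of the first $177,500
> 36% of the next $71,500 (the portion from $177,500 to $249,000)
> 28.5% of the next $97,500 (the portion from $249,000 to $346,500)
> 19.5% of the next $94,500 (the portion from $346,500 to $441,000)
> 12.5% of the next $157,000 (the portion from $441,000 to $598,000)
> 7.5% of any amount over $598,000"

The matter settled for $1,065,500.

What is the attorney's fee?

$206,517.50

First $177,500 at 45% = $79,875.00
Next $71,500 at 36% = $25,740.00
Next $97,500 at 28.5% = $27,787.50
Next $94,500 at 19.5% = $18,427.50
Next $157,000 at 12.5% = $19,625.00
Remaining $467,500 at 7.5% = $35,062.50
Fee: $79,875.00 + $25,740.00 + $27,787.50 + $18,427.50 + $19,625.00 + $35,062.50 = $206,517.50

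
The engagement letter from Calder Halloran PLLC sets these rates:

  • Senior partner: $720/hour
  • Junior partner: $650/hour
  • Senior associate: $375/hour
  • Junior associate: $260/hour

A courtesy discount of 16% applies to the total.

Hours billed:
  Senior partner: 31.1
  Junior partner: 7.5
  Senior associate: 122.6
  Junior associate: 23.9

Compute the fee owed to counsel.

Senior partner: 31.1 × $720 = $22,392.00
Junior partner: 7.5 × $650 = $4,875.00
Senior associate: 122.6 × $375 = $45,975.00
Junior associate: 23.9 × $260 = $6,214.00
Subtotal: $79,456.00
Less 16% discount: −$12,712.96
Total: $79,456.00 − $12,712.96 = $66,743.04

$66,743.04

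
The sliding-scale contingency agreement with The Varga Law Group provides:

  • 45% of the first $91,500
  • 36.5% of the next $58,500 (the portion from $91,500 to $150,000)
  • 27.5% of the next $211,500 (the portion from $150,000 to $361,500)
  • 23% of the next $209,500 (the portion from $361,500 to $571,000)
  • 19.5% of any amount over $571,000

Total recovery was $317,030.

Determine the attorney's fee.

First $91,500 at 45% = $41,175.00
Next $58,500 at 36.5% = $21,352.50
Remaining $167,030 at 27.5% = $45,933.25
Fee: $41,175.00 + $21,352.50 + $45,933.25 = $108,460.75

$108,460.75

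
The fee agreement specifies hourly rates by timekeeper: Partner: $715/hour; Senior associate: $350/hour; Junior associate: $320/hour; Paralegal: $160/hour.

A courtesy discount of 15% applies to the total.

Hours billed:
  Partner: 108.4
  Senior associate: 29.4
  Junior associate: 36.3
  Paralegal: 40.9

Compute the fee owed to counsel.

$90,062.60

Partner: 108.4 × $715 = $77,506.00
Senior associate: 29.4 × $350 = $10,290.00
Junior associate: 36.3 × $320 = $11,616.00
Paralegal: 40.9 × $160 = $6,544.00
Subtotal: $105,956.00
Less 15% discount: −$15,893.40
Total: $105,956.00 − $15,893.40 = $90,062.60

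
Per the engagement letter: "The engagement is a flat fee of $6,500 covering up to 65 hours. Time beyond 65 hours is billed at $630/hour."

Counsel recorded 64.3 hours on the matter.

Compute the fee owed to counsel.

64.3 hours is within the 65-hour scope; only the flat fee applies.

$6,500.00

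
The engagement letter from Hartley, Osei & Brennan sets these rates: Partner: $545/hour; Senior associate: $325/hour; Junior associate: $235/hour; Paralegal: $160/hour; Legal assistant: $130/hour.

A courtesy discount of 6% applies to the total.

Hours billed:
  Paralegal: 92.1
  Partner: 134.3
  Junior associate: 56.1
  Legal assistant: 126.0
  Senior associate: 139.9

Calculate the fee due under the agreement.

Partner: 134.3 × $545 = $73,193.50
Senior associate: 139.9 × $325 = $45,467.50
Junior associate: 56.1 × $235 = $13,183.50
Paralegal: 92.1 × $160 = $14,736.00
Legal assistant: 126.0 × $130 = $16,380.00
Subtotal: $162,960.50
Less 6% discount: −$9,777.63
Total: $162,960.50 − $9,777.63 = $153,182.87

$153,182.87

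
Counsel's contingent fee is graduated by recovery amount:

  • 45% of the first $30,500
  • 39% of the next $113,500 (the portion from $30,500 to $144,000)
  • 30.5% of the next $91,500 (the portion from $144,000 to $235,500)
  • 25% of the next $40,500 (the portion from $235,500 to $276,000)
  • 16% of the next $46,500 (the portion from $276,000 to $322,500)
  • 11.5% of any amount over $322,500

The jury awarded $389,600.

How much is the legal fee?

First $30,500 at 45% = $13,725.00
Next $113,500 at 39% = $44,265.00
Next $91,500 at 30.5% = $27,907.50
Next $40,500 at 25% = $10,125.00
Next $46,500 at 16% = $7,440.00
Remaining $67,100 at 11.5% = $7,716.50
Fee: $13,725.00 + $44,265.00 + $27,907.50 + $10,125.00 + $7,440.00 + $7,716.50 = $111,179.00

$111,179.00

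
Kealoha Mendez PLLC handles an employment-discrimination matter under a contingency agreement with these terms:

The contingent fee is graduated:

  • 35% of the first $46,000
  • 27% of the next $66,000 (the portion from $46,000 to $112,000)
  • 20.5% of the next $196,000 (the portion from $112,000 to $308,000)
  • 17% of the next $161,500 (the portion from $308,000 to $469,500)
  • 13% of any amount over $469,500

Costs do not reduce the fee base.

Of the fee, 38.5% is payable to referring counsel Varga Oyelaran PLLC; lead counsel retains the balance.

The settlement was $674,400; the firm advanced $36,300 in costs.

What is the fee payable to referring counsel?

$49,353.92

Fee base is the gross recovery, $674,400; costs are reimbursed separately.
First $46,000 at 35% = $16,100.00
Next $66,000 at 27% = $17,820.00
Next $196,000 at 20.5% = $40,180.00
Next $161,500 at 17% = $27,455.00
Remaining $204,900 at 13% = $26,637.00
Fee: $16,100.00 + $17,820.00 + $40,180.00 + $27,455.00 + $26,637.00 = $128,192.00
Referral share: 38.5% of $128,192.00 = $49,353.92; lead counsel retains $128,192.00 − $49,353.92 = $78,838.08.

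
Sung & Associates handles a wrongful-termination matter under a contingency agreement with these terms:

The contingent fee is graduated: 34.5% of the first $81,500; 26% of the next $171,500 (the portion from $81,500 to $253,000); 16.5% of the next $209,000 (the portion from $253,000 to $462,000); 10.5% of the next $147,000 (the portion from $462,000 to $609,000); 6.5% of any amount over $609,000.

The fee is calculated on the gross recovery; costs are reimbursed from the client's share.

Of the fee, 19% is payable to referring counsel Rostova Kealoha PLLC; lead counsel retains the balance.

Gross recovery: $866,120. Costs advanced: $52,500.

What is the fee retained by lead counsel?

Fee base is the gross recovery, $866,120; costs are reimbursed separately.
First $81,500 at 34.5% = $28,117.50
Next $171,500 at 26% = $44,590.00
Next $209,000 at 16.5% = $34,485.00
Next $147,000 at 10.5% = $15,435.00
Remaining $257,120 at 6.5% = $16,712.80
Fee: $28,117.50 + $44,590.00 + $34,485.00 + $15,435.00 + $16,712.80 = $139,340.30
Referral share: 19% of $139,340.30 = $26,474.66; lead counsel retains $139,340.30 − $26,474.66 = $112,865.64.

$112,865.64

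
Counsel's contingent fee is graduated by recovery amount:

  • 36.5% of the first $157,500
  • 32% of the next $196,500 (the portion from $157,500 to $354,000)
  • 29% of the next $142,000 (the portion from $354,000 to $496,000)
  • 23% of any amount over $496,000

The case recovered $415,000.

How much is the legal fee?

$138,057.50

First $157,500 at 36.5% = $57,487.50
Next $196,500 at 32% = $62,880.00
Remaining $61,000 at 29% = $17,690.00
Fee: $57,487.50 + $62,880.00 + $17,690.00 = $138,057.50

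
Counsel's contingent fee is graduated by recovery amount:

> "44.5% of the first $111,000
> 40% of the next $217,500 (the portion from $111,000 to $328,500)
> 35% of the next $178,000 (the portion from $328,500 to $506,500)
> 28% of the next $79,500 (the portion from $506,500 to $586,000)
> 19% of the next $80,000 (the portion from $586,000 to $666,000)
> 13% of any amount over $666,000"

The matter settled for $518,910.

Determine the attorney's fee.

First $111,000 at 44.5% = $49,395.00
Next $217,500 at 40% = $87,000.00
Next $178,000 at 35% = $62,300.00
Remaining $12,410 at 28% = $3,474.80
Fee: $49,395.00 + $87,000.00 + $62,300.00 + $3,474.80 = $202,169.80

$202,169.80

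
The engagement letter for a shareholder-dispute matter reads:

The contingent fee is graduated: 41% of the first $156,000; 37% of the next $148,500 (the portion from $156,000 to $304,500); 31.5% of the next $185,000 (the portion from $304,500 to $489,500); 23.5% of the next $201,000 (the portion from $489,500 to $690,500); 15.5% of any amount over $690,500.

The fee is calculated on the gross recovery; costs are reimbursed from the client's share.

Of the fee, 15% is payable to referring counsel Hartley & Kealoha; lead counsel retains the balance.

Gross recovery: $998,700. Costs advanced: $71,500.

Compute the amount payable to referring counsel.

Fee base is the gross recovery, $998,700; costs are reimbursed separately.
First $156,000 at 41% = $63,960.00
Next $148,500 at 37% = $54,945.00
Next $185,000 at 31.5% = $58,275.00
Next $201,000 at 23.5% = $47,235.00
Remaining $308,200 at 15.5% = $47,771.00
Fee: $63,960.00 + $54,945.00 + $58,275.00 + $47,235.00 + $47,771.00 = $272,186.00
Referral share: 15% of $272,186.00 = $40,827.90; lead counsel retains $272,186.00 − $40,827.90 = $231,358.10.

$40,827.90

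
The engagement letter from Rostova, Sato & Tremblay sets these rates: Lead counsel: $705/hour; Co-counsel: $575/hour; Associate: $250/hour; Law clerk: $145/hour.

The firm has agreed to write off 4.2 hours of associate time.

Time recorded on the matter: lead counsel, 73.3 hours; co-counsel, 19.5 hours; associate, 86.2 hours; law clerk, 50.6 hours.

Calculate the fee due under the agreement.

$90,726.00

Lead counsel: 73.3 × $705 = $51,676.50
Co-counsel: 19.5 × $575 = $11,212.50
Associate: 86.2 × $250 = $21,550.00
Law clerk: 50.6 × $145 = $7,337.00
Subtotal: $91,776.00
Write-off: 4.2 × $250 = $1,050.00
Total: $91,776.00 − $1,050.00 = $90,726.00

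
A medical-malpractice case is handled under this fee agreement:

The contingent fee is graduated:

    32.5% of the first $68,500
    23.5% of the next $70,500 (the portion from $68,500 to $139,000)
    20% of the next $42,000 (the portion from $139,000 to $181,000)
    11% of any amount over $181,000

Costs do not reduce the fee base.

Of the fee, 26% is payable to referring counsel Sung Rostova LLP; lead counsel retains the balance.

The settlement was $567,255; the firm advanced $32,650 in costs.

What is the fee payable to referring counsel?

$23,326.69

Fee base is the gross recovery, $567,255; costs are reimbursed separately.
First $68,500 at 32.5% = $22,262.50
Next $70,500 at 23.5% = $16,567.50
Next $42,000 at 20% = $8,400.00
Remaining $386,255 at 11% = $42,488.05
Fee: $22,262.50 + $16,567.50 + $8,400.00 + $42,488.05 = $89,718.05
Referral share: 26% of $89,718.05 = $23,326.69; lead counsel retains $89,718.05 − $23,326.69 = $66,391.36.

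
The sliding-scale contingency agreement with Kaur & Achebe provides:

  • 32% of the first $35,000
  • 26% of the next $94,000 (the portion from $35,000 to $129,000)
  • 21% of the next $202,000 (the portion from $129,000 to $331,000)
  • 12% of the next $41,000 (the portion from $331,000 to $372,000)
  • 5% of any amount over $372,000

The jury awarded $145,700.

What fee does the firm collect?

First $35,000 at 32% = $11,200.00
Next $94,000 at 26% = $24,440.00
Remaining $16,700 at 21% = $3,507.00
Fee: $11,200.00 + $24,440.00 + $3,507.00 = $39,147.00

$39,147.00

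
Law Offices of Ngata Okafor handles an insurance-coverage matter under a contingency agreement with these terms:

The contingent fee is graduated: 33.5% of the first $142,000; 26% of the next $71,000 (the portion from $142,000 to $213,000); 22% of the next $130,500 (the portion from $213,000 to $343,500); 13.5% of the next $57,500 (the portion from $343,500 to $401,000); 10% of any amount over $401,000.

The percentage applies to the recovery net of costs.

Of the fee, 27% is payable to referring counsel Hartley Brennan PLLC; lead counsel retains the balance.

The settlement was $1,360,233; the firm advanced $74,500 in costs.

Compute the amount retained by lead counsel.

Fee base (net of costs): $1,360,233 − $74,500 = $1,285,733
First $142,000 at 33.5% = $47,570.00
Next $71,000 at 26% = $18,460.00
Next $130,500 at 22% = $28,710.00
Next $57,500 at 13.5% = $7,762.50
Remaining $884,733 at 10% = $88,473.30
Fee: $47,570.00 + $18,460.00 + $28,710.00 + $7,762.50 + $88,473.30 = $190,975.80
Referral share: 27% of $190,975.80 = $51,563.47; lead counsel retains $190,975.80 − $51,563.47 = $139,412.33.

$139,412.33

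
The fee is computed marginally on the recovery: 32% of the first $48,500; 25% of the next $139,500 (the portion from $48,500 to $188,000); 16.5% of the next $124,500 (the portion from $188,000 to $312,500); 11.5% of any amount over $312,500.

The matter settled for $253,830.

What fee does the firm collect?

First $48,500 at 32% = $15,520.00
Next $139,500 at 25% = $34,875.00
Remaining $65,830 at 16.5% = $10,861.95
Fee: $15,520.00 + $34,875.00 + $10,861.95 = $61,256.95

$61,256.95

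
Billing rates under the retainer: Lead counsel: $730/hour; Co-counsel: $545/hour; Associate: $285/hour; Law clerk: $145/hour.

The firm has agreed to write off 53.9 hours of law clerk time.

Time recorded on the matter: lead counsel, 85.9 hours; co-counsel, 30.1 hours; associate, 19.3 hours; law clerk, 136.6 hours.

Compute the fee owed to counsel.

$96,603.50

Lead counsel: 85.9 × $730 = $62,707.00
Co-counsel: 30.1 × $545 = $16,404.50
Associate: 19.3 × $285 = $5,500.50
Law clerk: 136.6 × $145 = $19,807.00
Subtotal: $104,419.00
Write-off: 53.9 × $145 = $7,815.50
Total: $104,419.00 − $7,815.50 = $96,603.50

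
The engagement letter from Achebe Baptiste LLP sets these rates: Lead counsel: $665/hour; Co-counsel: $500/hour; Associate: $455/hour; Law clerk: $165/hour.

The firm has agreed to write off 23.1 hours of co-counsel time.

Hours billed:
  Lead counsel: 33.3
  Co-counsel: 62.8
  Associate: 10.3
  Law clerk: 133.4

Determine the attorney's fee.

Lead counsel: 33.3 × $665 = $22,144.50
Co-counsel: 62.8 × $500 = $31,400.00
Associate: 10.3 × $455 = $4,686.50
Law clerk: 133.4 × $165 = $22,011.00
Subtotal: $80,242.00
Write-off: 23.1 × $500 = $11,550.00
Total: $80,242.00 − $11,550.00 = $68,692.00

$68,692.00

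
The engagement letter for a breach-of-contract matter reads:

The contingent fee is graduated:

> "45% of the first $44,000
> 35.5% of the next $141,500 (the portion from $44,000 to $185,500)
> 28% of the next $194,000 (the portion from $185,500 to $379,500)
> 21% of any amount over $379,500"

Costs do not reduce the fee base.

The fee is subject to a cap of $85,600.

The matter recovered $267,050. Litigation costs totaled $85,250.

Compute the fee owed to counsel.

Fee base is the gross recovery, $267,050; costs are reimbursed separately.
First $44,000 at 45% = $19,800.00
Next $141,500 at 35.5% = $50,232.50
Remaining $81,550 at 28% = $22,834.00
Fee: $19,800.00 + $50,232.50 + $22,834.00 = $92,866.50
$92,866.50 exceeds the $85,600 cap, so the fee is capped at $85,600.00.

$85,600.00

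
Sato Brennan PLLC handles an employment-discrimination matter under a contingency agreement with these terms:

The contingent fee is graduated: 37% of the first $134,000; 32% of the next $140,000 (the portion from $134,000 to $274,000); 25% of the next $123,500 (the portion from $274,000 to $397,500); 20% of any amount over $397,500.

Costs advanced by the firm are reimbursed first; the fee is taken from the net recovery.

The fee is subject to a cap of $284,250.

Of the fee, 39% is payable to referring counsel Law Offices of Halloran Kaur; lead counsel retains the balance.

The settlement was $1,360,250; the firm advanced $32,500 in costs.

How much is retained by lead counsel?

$173,392.50

Fee base (net of costs): $1,360,250 − $32,500 = $1,327,750
First $134,000 at 37% = $49,580.00
Next $140,000 at 32% = $44,800.00
Next $123,500 at 25% = $30,875.00
Remaining $930,250 at 20% = $186,050.00
Fee: $49,580.00 + $44,800.00 + $30,875.00 + $186,050.00 = $311,305.00
$311,305.00 exceeds the $284,250 cap, so the fee is capped at $284,250.00.
Referral share: 39% of $284,250.00 = $110,857.50; lead counsel retains $284,250.00 − $110,857.50 = $173,392.50.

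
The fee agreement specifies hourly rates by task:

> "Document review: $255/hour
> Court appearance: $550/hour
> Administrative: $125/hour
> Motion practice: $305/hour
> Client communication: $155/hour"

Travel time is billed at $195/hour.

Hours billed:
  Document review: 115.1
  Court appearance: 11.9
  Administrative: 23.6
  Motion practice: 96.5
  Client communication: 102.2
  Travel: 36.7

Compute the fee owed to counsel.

$91,275.50

Document review: 115.1 × $255 = $29,350.50
Court appearance: 11.9 × $550 = $6,545.00
Administrative: 23.6 × $125 = $2,950.00
Motion practice: 96.5 × $305 = $29,432.50
Client communication: 102.2 × $155 = $15,841.00
Subtotal: $29,350.50 + $6,545.00 + $2,950.00 + $29,432.50 + $15,841.00 = $84,119.00
Travel: 36.7 × $195 = $7,156.50
Total: $84,119.00 + $7,156.50 = $91,275.50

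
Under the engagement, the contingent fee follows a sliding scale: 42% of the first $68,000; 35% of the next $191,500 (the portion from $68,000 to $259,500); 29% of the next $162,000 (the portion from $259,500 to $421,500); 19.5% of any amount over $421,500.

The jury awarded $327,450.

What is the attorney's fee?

First $68,000 at 42% = $28,560.00
Next $191,500 at 35% = $67,025.00
Remaining $67,950 at 29% = $19,705.50
Fee: $28,560.00 + $67,025.00 + $19,705.50 = $115,290.50

$115,290.50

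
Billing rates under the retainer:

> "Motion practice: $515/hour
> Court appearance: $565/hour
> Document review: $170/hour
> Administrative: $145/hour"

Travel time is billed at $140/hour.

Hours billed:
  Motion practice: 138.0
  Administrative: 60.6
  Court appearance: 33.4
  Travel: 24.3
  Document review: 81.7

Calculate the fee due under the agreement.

Motion practice: 138.0 × $515 = $71,070.00
Court appearance: 33.4 × $565 = $18,871.00
Document review: 81.7 × $170 = $13,889.00
Administrative: 60.6 × $145 = $8,787.00
Subtotal: $71,070.00 + $18,871.00 + $13,889.00 + $8,787.00 = $112,617.00
Travel: 24.3 × $140 = $3,402.00
Total: $112,617.00 + $3,402.00 = $116,019.00

$116,019.00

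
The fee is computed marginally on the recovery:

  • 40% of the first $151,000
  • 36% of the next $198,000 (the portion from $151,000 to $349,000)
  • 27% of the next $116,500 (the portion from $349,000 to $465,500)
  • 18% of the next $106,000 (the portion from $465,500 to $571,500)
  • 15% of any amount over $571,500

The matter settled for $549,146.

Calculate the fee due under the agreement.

$178,191.28

First $151,000 at 40% = $60,400.00
Next $198,000 at 36% = $71,280.00
Next $116,500 at 27% = $31,455.00
Remaining $83,646 at 18% = $15,056.28
Fee: $60,400.00 + $71,280.00 + $31,455.00 + $15,056.28 = $178,191.28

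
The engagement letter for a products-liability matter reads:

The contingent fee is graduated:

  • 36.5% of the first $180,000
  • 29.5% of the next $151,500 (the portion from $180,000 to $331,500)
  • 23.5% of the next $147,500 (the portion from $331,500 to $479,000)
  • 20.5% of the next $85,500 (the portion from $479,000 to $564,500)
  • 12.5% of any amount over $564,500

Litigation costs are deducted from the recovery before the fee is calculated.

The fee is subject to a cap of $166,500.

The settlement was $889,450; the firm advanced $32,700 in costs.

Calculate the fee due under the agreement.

Fee base (net of costs): $889,450 − $32,700 = $856,750
First $180,000 at 36.5% = $65,700.00
Next $151,500 at 29.5% = $44,692.50
Next $147,500 at 23.5% = $34,662.50
Next $85,500 at 20.5% = $17,527.50
Remaining $292,250 at 12.5% = $36,531.25
Fee: $65,700.00 + $44,692.50 + $34,662.50 + $17,527.50 + $36,531.25 = $199,113.75
$199,113.75 exceeds the $166,500 cap, so the fee is capped at $166,500.00.

$166,500.00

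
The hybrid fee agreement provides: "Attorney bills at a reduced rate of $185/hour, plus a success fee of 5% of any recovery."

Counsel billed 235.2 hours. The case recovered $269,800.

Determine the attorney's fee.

$57,002.00

Hourly: 235.2 × $185 = $43,512.00
Success fee: 5% of $269,800 = $13,490.00
Total: $43,512.00 + $13,490.00 = $57,002.00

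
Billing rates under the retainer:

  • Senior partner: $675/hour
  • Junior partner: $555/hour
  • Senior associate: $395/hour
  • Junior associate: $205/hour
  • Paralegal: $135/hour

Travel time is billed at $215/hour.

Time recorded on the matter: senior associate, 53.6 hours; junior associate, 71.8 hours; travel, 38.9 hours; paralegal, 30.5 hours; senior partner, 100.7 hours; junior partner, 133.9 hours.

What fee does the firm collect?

Senior partner: 100.7 × $675 = $67,972.50
Junior partner: 133.9 × $555 = $74,314.50
Senior associate: 53.6 × $395 = $21,172.00
Junior associate: 71.8 × $205 = $14,719.00
Paralegal: 30.5 × $135 = $4,117.50
Subtotal: $67,972.50 + $74,314.50 + $21,172.00 + $14,719.00 + $4,117.50 = $182,295.50
Travel: 38.9 × $215 = $8,363.50
Total: $182,295.50 + $8,363.50 = $190,659.00

$190,659.00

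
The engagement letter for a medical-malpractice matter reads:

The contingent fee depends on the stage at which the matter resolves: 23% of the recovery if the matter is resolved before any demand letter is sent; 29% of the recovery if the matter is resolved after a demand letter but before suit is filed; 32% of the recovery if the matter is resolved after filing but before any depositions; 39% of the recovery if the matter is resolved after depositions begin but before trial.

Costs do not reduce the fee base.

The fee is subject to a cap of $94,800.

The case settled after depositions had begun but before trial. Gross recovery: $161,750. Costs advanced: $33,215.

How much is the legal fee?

Fee base is the gross recovery, $161,750; costs are reimbursed separately.
The matter settled after depositions had begun but before trial, so the 39% rate applies.
$161,750 × 39% = $63,082.50
$63,082.50 is under the $94,800 cap.

$63,082.50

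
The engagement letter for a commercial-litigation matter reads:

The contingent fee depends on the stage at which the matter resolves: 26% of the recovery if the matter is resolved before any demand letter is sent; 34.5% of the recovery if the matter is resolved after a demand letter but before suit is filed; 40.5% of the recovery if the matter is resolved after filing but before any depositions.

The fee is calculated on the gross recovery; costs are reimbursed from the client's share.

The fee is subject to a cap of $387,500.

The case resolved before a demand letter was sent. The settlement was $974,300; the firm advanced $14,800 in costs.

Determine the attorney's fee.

Fee base is the gross recovery, $974,300; costs are reimbursed separately.
The matter resolved before a demand letter was sent, so the 26% rate applies.
$974,300 × 26% = $253,318.00
$253,318.00 is under the $387,500 cap.

$253,318.00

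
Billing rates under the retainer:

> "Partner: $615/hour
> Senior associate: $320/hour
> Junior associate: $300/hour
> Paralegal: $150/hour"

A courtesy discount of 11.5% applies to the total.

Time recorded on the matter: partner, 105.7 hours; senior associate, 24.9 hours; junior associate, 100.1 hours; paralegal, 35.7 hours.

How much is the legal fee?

Partner: 105.7 × $615 = $65,005.50
Senior associate: 24.9 × $320 = $7,968.00
Junior associate: 100.1 × $300 = $30,030.00
Paralegal: 35.7 × $150 = $5,355.00
Subtotal: $108,358.50
Less 11.5% discount: −$12,461.23
Total: $108,358.50 − $12,461.23 = $95,897.27

$95,897.27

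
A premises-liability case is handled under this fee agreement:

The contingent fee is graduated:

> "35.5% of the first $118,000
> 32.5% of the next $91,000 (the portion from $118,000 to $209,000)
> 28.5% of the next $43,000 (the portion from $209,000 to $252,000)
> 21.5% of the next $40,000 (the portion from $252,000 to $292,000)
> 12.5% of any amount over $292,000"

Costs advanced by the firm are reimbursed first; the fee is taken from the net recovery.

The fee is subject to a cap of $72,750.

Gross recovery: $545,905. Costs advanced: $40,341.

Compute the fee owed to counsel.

Fee base (net of costs): $545,905 − $40,341 = $505,564
First $118,000 at 35.5% = $41,890.00
Next $91,000 at 32.5% = $29,575.00
Next $43,000 at 28.5% = $12,255.00
Next $40,000 at 21.5% = $8,600.00
Remaining $213,564 at 12.5% = $26,695.50
Fee: $41,890.00 + $29,575.00 + $12,255.00 + $8,600.00 + $26,695.50 = $119,015.50
$119,015.50 exceeds the $72,750 cap, so the fee is capped at $72,750.00.

$72,750.00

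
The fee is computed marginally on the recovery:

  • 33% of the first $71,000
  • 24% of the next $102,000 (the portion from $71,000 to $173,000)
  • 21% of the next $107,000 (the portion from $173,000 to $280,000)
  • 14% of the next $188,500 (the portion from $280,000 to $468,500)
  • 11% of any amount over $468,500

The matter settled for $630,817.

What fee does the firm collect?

$114,624.87

First $71,000 at 33% = $23,430.00
Next $102,000 at 24% = $24,480.00
Next $107,000 at 21% = $22,470.00
Next $188,500 at 14% = $26,390.00
Remaining $162,317 at 11% = $17,854.87
Fee: $23,430.00 + $24,480.00 + $22,470.00 + $26,390.00 + $17,854.87 = $114,624.87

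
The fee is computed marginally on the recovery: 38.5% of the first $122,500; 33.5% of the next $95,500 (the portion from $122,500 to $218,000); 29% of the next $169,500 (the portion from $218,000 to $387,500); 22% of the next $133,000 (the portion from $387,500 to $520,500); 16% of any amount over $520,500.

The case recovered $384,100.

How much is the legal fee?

$127,324.00

First $122,500 at 38.5% = $47,162.50
Next $95,500 at 33.5% = $31,992.50
Remaining $166,100 at 29% = $48,169.00
Fee: $47,162.50 + $31,992.50 + $48,169.00 = $127,324.00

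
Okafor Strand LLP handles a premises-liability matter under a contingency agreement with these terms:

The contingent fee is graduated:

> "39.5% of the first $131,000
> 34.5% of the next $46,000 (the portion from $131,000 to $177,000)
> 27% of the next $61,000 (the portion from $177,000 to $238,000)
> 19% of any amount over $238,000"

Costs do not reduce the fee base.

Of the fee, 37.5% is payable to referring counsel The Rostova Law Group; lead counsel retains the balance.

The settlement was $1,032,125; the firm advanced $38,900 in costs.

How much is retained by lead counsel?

Fee base is the gross recovery, $1,032,125; costs are reimbursed separately.
First $131,000 at 39.5% = $51,745.00
Next $46,000 at 34.5% = $15,870.00
Next $61,000 at 27% = $16,470.00
Remaining $794,125 at 19% = $150,883.75
Fee: $51,745.00 + $15,870.00 + $16,470.00 + $150,883.75 = $234,968.75
Referral share: 37.5% of $234,968.75 = $88,113.28; lead counsel retains $234,968.75 − $88,113.28 = $146,855.47.

$146,855.47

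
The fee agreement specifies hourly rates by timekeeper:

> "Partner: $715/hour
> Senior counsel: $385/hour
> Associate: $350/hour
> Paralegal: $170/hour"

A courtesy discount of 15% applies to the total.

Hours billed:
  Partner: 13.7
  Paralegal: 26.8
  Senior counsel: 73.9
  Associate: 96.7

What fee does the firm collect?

$65,150.80

Partner: 13.7 × $715 = $9,795.50
Senior counsel: 73.9 × $385 = $28,451.50
Associate: 96.7 × $350 = $33,845.00
Paralegal: 26.8 × $170 = $4,556.00
Subtotal: $76,648.00
Less 15% discount: −$11,497.20
Total: $76,648.00 − $11,497.20 = $65,150.80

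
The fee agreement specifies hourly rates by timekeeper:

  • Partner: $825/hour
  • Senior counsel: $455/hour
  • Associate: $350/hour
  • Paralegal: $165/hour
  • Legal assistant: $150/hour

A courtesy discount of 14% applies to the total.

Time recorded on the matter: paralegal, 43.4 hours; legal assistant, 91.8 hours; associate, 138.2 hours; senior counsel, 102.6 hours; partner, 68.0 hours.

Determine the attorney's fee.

$147,992.24

Partner: 68.0 × $825 = $56,100.00
Senior counsel: 102.6 × $455 = $46,683.00
Associate: 138.2 × $350 = $48,370.00
Paralegal: 43.4 × $165 = $7,161.00
Legal assistant: 91.8 × $150 = $13,770.00
Subtotal: $172,084.00
Less 14% discount: −$24,091.76
Total: $172,084.00 − $24,091.76 = $147,992.24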